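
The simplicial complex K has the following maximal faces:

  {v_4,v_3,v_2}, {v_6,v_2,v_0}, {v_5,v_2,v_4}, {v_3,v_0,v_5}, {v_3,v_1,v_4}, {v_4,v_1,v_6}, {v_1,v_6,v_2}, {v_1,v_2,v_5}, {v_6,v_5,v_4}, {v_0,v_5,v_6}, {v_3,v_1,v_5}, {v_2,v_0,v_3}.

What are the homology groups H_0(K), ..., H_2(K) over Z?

We work with the vertex ordering v_0 < v_1 < v_2 < v_3 < v_4 < v_5 < v_6. The simplices of K, each written with vertices in increasing order, are:

  0-simplices (7): [v_0], [v_1], [v_2], [v_3], [v_4], [v_5], [v_6]
  1-simplices (18): (18 of them)
  2-simplices (12): (12 of them)

Hence C_0 ≅ Z^7, C_1 ≅ Z^18, C_2 ≅ Z^12.

Boundary ∂_1: C_1 → C_0 is given by ∂[p,q] = [q] − [p]. For instance
  ∂[v_0,v_2] = [v_2] − [v_0].
The 7×18 boundary matrix has rank 6 and Smith normal form diag(1,1,1,1,1,1).

∂_2: C_2 → C_1 sends each 2-simplex [p,q,r] to [q,r] − [p,r] + [p,q]. For instance
  ∂[v_1,v_3,v_5] = [v_3,v_5] − [v_1,v_5] + [v_1,v_3],
  ∂[v_0,v_2,v_3] = [v_2,v_3] − [v_0,v_3] + [v_0,v_2].
This gives a 18×12 integer matrix of rank 12; reducing to Smith normal form yields diagonal entries (1,1,1,1,1,1,1,1,1,1,1,2).

Reading off H_k = ker ∂_k / im ∂_{k+1}:

  H_0: rank C_0 − rank ∂_1 = 7 − 6 = 1, and the invariant factors of ∂_1 are all 1, so H_0 = Z.
  H_1: rank ker ∂_1 − rank ∂_2 = (18 − 6) − 12 = 0, and ∂_2 has invariant factor 2 > 1, so H_1 = Z/2Z.
  H_2: rank ker ∂_2 − rank ∂_3 = (12 − 12) − 0 = 0, and there is no ∂_3, so H_2 = 0.

H_0 = Z,  H_1 = Z/2Z,  H_2 = 0.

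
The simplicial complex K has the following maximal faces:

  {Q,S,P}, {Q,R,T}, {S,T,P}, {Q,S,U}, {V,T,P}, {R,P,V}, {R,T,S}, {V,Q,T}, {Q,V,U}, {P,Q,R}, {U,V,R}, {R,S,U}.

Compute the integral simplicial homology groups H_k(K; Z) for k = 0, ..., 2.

H_0 = Z,  H_1 = Z_2,  H_2 = 0.

We work with the vertex ordering P < Q < R < S < T < U < V. The simplices of K, each written with vertices in increasing order, are:

  0-simplices (7): P, Q, R, S, T, U, V
  1-simplices (18): PQ, PR, PS, PT, PV, QR, QS, QT, QU, QV, RS, RT, RU, RV, ST, SU, TV, UV
  2-simplices (12): PQR, PQS, PRV, PST, PTV, QRT, QSU, QTV, QUV, RST, RSU, RUV

giving chain groups C_0 ≅ Z^7, C_1 ≅ Z^18, C_2 ≅ Z^12.

∂_1: C_1 → C_0 maps an edge to its endpoints' difference, ∂[p,q] = q − p.
As a 7×18 matrix over Z this has rank 6, with invariant factors (1,1,1,1,1,1).

The boundary map ∂_2: C_2 → C_1 sends each 2-simplex [p,q,r] to [q,r] − [p,r] + [p,q]. For instance
  ∂PQR = QR − PR + PQ,
  ∂QUV = UV − QV + QU.
As a 18×12 matrix over Z this has rank 12, with invariant factors (1,1,1,1,1,1,1,1,1,1,1,2).

Reading off H_k = ker ∂_k / im ∂_{k+1}:

  H_0: rank C_0 − rank ∂_1 = 7 − 6 = 1, and the invariant factors of ∂_1 are all 1, so H_0 ≅ Z.
  H_1: rank ker ∂_1 − rank ∂_2 = (18 − 6) − 12 = 0, and ∂_2 has invariant factor 2 > 1, so H_1 ≅ Z_2.
  H_2: rank ker ∂_2 − rank ∂_3 = (12 − 12) − 0 = 0, and there is no ∂_3, so H_2 ≅ 0.

As a check, the Euler characteristic is 7 − 18 + 12 = 1, which agrees with 1 − 0 + 0 = 1.
(K is a triangulation of the real projective plane RP^2.)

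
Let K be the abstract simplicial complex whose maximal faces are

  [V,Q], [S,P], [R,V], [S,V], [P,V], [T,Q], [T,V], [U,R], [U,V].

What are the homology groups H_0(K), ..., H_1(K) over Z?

Order the vertices as P < Q < R < S < T < U < V. Listing each simplex with vertices in this order, K has dimension 1 with simplices:

  0-simplices (7): P, Q, R, S, T, U, V
  1-simplices (9): PS, PV, QT, QV, RU, RV, SV, TV, UV

Hence C_0 ≅ Z^7, C_1 ≅ Z^9.

∂_1: C_1 → C_0 maps an edge to its endpoints' difference, ∂[p,q] = q − p.
The resulting 7×9 matrix has rank 6, and its Smith normal form has invariant factors (1,1,1,1,1,1).

Now H_k = ker ∂_k / im ∂_{k+1}, so:

  H_0: rank C_0 − rank ∂_1 = 7 − 6 = 1, and the invariant factors of ∂_1 are all 1, so H_0 ≅ Z.
  H_1: rank ker ∂_1 − rank ∂_2 = (9 − 6) − 0 = 3, and there is no ∂_2, so H_1 ≅ Z^3.

H_0 = Z,  H_1 = Z^3.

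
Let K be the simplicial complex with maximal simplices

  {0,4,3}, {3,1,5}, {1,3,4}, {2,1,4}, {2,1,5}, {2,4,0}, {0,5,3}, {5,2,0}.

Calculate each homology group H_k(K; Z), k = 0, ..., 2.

K has 6 vertices, 12 edges, 8 triangles.
rank ∂_0 = 0, rank ∂_1 = 5 ⇒ b_0 = 6 − 0 − 5 = 1; all invariant factors of ∂_1 are 1 so no torsion. So H_0 ≅ Z.
rank ∂_1 = 5, rank ∂_2 = 7 ⇒ b_1 = 12 − 5 − 7 = 0; all invariant factors of ∂_2 are 1 so no torsion. So H_1 ≅ 0.
rank ∂_2 = 7, rank ∂_3 = 0 ⇒ b_2 = 8 − 7 − 0 = 1. So H_2 ≅ Z.

H_0 = Z,  H_1 = 0,  H_2 = Z.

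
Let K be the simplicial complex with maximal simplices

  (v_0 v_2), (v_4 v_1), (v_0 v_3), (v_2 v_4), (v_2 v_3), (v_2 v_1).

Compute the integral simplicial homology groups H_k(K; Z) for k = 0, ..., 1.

Fix the vertex order v_0 < v_1 < v_2 < v_3 < v_4 and write every simplex with vertices in increasing order. Then dim K = 1 and the simplices of K are:

  0-simplices (5): [v_0], [v_1], [v_2], [v_3], [v_4]
  1-simplices (6): [v_0,v_2], [v_0,v_3], [v_1,v_2], [v_1,v_4], [v_2,v_3], [v_2,v_4]

giving chain groups C_0 ≅ Z^5, C_1 ≅ Z^6.

The boundary map ∂_1: C_1 → C_0 is given by ∂[p,q] = [q] − [p].
As a 5×6 matrix over Z this has rank 4, with invariant factors (1,1,1,1).

Now H_k = ker ∂_k / im ∂_{k+1}, so:

  H_0: rank C_0 − rank ∂_1 = 5 − 4 = 1, and the invariant factors of ∂_1 are all 1, so H_0 = Z.
  H_1: rank ker ∂_1 − rank ∂_2 = (6 − 4) − 0 = 2, and there is no ∂_2, so H_1 = Z^2.

H_0 = Z,  H_1 = Z^2.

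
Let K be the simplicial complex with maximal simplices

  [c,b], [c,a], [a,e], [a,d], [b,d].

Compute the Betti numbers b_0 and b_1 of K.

Fix the vertex order a < b < c < d < e and write every simplex with vertices in increasing order. Then dim K = 1 and the simplices of K are:

  0-simplices (5): a, b, c, d, e
  1-simplices (5): ac, ad, ae, bc, bd

giving chain groups C_0 ≅ Z^5, C_1 ≅ Z^5.

The boundary map ∂_1: C_1 → C_0 sends each edge [p,q] (with p < q) to q − p. For instance
  ∂ae = e − a.
This gives a 5×5 integer matrix of rank 4; reducing to Smith normal form yields diagonal entries (1,1,1,1).

From H_k ≅ ker(∂_k) / im(∂_{k+1}) we obtain:

  H_0: rank C_0 − rank ∂_1 = 5 − 4 = 1, and the invariant factors of ∂_1 are all 1, so H_0 ≅ Z.
  H_1: rank ker ∂_1 − rank ∂_2 = (5 − 4) − 0 = 1, and there is no ∂_2, so H_1 ≅ Z.

Hence the Betti numbers are b_0 = 1, b_1 = 1.

b_0 = 1, b_1 = 1.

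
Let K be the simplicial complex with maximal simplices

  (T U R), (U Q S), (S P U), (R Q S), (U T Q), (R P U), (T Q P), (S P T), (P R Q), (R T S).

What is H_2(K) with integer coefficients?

Order the vertices as P < Q < R < S < T < U. Listing each simplex with vertices in this order, K has dimension 2 with simplices:

  0-simplices (6): P, Q, R, S, T, U
  1-simplices (15): PQ, PR, PS, PT, PU, QR, QS, QT, QU, RS, RT, RU, ST, SU, TU
  2-simplices (10): PQR, PQT, PRU, PST, PSU, QRS, QSU, QTU, RST, RTU

so the chain groups are C_0 ≅ Z^6, C_1 ≅ Z^15, C_2 ≅ Z^10.

Boundary ∂_1: C_1 → C_0 maps an edge to its endpoints' difference, ∂[p,q] = q − p. For instance
  ∂QS = S − Q.
The resulting 6×15 matrix has rank 5, and its Smith normal form has invariant factors (1,1,1,1,1).

Boundary ∂_2: C_2 → C_1 maps a triangle to the signed sum of its edges. For instance
  ∂PRU = RU − PU + PR,
  ∂QRS = RS − QS + QR.
This gives a 15×10 integer matrix of rank 10; reducing to Smith normal form yields diagonal entries (1,1,1,1,1,1,1,1,1,2).

Computing H_k = (kernel of ∂_k) / (image of ∂_{k+1}):

  H_2: rank ker ∂_2 − rank ∂_3 = (10 − 10) − 0 = 0, and there is no ∂_3, so H_2 = 0.

H_2 ≅ 0.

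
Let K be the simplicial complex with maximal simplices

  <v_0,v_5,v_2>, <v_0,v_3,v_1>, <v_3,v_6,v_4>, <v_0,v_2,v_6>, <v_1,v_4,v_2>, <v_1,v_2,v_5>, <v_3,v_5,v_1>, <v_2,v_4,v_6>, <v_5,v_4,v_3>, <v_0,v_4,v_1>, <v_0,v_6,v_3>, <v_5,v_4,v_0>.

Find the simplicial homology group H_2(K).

K has 7 vertices, 18 edges, 12 triangles.
rank ∂_2 = 12, rank ∂_3 = 0 ⇒ b_2 = 12 − 12 − 0 = 0. So H_2 ≅ 0.

H_2 ≅ 0.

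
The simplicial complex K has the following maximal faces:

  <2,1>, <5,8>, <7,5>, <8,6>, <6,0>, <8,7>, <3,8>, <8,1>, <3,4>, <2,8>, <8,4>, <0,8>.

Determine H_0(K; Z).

Order the vertices as 0 < 1 < 2 < 3 < 4 < 5 < 6 < 7 < 8. Listing each simplex with vertices in this order, K has dimension 1 with simplices:

  0-simplices (9): [0], [1], [2], [3], [4], [5], [6], [7], [8]
  1-simplices (12): [0,6], [0,8], [1,2], [1,8], [2,8], [3,4], [3,8], [4,8], [5,7], [5,8], [6,8], [7,8]

Hence C_0 ≅ Z^9, C_1 ≅ Z^12.

Boundary ∂_1: C_1 → C_0 is given by ∂[p,q] = [q] − [p].
The 9×12 boundary matrix has rank 8 and Smith normal form diag(1,1,1,1,1,1,1,1).

From H_k ≅ ker(∂_k) / im(∂_{k+1}) we obtain:

  H_0: rank C_0 − rank ∂_1 = 9 − 8 = 1, and the invariant factors of ∂_1 are all 1, so H_0 ≅ Z.

(K is a triangulation of a wedge of 4 circles.)

H_0 = Z.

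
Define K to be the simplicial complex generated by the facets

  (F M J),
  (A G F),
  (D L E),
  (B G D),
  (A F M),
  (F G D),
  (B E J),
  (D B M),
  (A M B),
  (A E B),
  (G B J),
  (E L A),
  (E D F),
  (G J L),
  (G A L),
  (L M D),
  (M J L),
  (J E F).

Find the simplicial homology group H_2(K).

Take the total order A < B < D < E < F < G < J < L < M on the vertex set. Then K (dimension 2) consists of the simplices:

  0-simplices (9): A, B, D, E, F, G, J, L, M
  1-simplices (27): AB, AE, AF, AG, AL, AM, BD, BE, BG, BJ, BM, DE, DF, DG, DL, DM, EF, EJ, EL, FG, FJ, FM, GJ, GL, JL, JM, LM
  2-simplices (18): ABE, ABM, AEL, AFG, AFM, AGL, BDG, BDM, BEJ, BGJ, DEF, DEL, DFG, DLM, EFJ, FJM, GJL, JLM

so the chain groups are C_0 ≅ Z^9, C_1 ≅ Z^27, C_2 ≅ Z^18.

Boundary ∂_1: C_1 → C_0 sends each edge [p,q] (with p < q) to q − p. For instance
  ∂GL = L − G.
This gives a 9×27 integer matrix of rank 8; reducing to Smith normal form yields diagonal entries (1,1,1,1,1,1,1,1).

∂_2: C_2 → C_1 acts by ∂[p,q,r] = [q,r] − [p,r] + [p,q]. For instance
  ∂BEJ = EJ − BJ + BE,
  ∂GJL = JL − GL + GJ.
The resulting 27×18 matrix has rank 17, and its Smith normal form has invariant factors (1,1,1,1,1,1,1,1,1,1,1,1,1,1,1,1,1).

Reading off H_k = ker ∂_k / im ∂_{k+1}:

  H_2: rank ker ∂_2 − rank ∂_3 = (18 − 17) − 0 = 1, and there is no ∂_3, so H_2 = Z.

H_2 = Z.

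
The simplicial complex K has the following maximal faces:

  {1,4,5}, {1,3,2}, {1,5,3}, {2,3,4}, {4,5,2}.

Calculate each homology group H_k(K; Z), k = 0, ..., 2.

H_0 = Z,  H_1 = Z,  H_2 = 0.

Order the vertices as 1 < 2 < 3 < 4 < 5. Listing each simplex with vertices in this order, K has dimension 2 with simplices:

  0-simplices (5): [1], [2], [3], [4], [5]
  1-simplices (10): [1,2], [1,3], [1,4], [1,5], [2,3], [2,4], [2,5], [3,4], [3,5], [4,5]
  2-simplices (5): [1,2,3], [1,3,5], [1,4,5], [2,3,4], [2,4,5]

giving chain groups C_0 ≅ Z^5, C_1 ≅ Z^10, C_2 ≅ Z^5.

∂_1: C_1 → C_0 sends each edge [p,q] (with p < q) to q − p.
The resulting 5×10 matrix has rank 4, and its Smith normal form has invariant factors (1,1,1,1).

∂_2: C_2 → C_1 acts by ∂[p,q,r] = [q,r] − [p,r] + [p,q]. For instance
  ∂[1,3,5] = [3,5] − [1,5] + [1,3],
  ∂[1,4,5] = [4,5] − [1,5] + [1,4].
As a 10×5 matrix over Z this has rank 5, with invariant factors (1,1,1,1,1).

From H_k ≅ ker(∂_k) / im(∂_{k+1}) we obtain:

  H_0: rank C_0 − rank ∂_1 = 5 − 4 = 1, and the invariant factors of ∂_1 are all 1, so H_0 ≅ Z.
  H_1: rank ker ∂_1 − rank ∂_2 = (10 − 4) − 5 = 1, and the invariant factors of ∂_2 are all 1, so H_1 ≅ Z.
  H_2: rank ker ∂_2 − rank ∂_3 = (5 − 5) − 0 = 0, and there is no ∂_3, so H_2 ≅ 0.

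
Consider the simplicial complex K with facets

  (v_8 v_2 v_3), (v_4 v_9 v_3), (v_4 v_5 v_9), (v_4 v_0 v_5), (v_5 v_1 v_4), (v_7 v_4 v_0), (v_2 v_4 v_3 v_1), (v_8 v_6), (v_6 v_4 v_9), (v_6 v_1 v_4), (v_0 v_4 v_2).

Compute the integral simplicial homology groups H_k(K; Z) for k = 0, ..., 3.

H_0 = Z,  H_1 = Z,  H_2 = 0,  H_3 = 0.

Order the vertices as v_0 < v_1 < v_2 < v_3 < v_4 < v_5 < v_6 < v_7 < v_8 < v_9. Listing each simplex with vertices in this order, K has dimension 3 with simplices:

  0-simplices (10): [v_0], [v_1], [v_2], [v_3], [v_4], [v_5], [v_6], [v_7], [v_8], [v_9]
  1-simplices (22): (22 of them)
  2-simplices (13): (13 of them)
  3-simplices (1): [v_1,v_2,v_3,v_4]

giving chain groups C_0 ≅ Z^10, C_1 ≅ Z^22, C_2 ≅ Z^13, C_3 ≅ Z^1.

Boundary ∂_1: C_1 → C_0 maps an edge to its endpoints' difference, ∂[p,q] = q − p. For instance
  ∂[v_2,v_4] = [v_4] − [v_2].
The 10×22 boundary matrix has rank 9 and Smith normal form diag(1,1,1,1,1,1,1,1,1).

∂_2: C_2 → C_1 maps a triangle to the signed sum of its edges. For instance
  ∂[v_1,v_3,v_4] = [v_3,v_4] − [v_1,v_4] + [v_1,v_3],
  ∂[v_4,v_5,v_9] = [v_5,v_9] − [v_4,v_9] + [v_4,v_5].
The 22×13 boundary matrix has rank 12 and Smith normal form diag(1,1,1,1,1,1,1,1,1,1,1,1).

∂_3: C_3 → C_2 sends each 3-simplex σ to the alternating sum Σ_i (−1)^i (σ with its i-th vertex removed). For instance
  ∂[v_1,v_2,v_3,v_4] = [v_2,v_3,v_4] − [v_1,v_3,v_4] + [v_1,v_2,v_4] − [v_1,v_2,v_3].
This gives a 13×1 integer matrix of rank 1; reducing to Smith normal form yields diagonal entries (1).

From H_k ≅ ker(∂_k) / im(∂_{k+1}) we obtain:

  H_0: rank C_0 − rank ∂_1 = 10 − 9 = 1, and the invariant factors of ∂_1 are all 1, so H_0 ≅ Z.
  H_1: rank ker ∂_1 − rank ∂_2 = (22 − 9) − 12 = 1, and the invariant factors of ∂_2 are all 1, so H_1 ≅ Z.
  H_2: rank ker ∂_2 − rank ∂_3 = (13 − 12) − 1 = 0, and the invariant factors of ∂_3 are all 1, so H_2 ≅ 0.
  H_3: rank ker ∂_3 − rank ∂_4 = (1 − 1) − 0 = 0, and there is no ∂_4, so H_3 ≅ 0.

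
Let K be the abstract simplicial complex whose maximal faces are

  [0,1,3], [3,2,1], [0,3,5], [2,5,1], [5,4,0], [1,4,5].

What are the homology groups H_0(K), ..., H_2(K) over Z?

Order the vertices as 0 < 1 < 2 < 3 < 4 < 5. Listing each simplex with vertices in this order, K has dimension 2 with simplices:

  0-simplices (6): [0], [1], [2], [3], [4], [5]
  1-simplices (12): [0,1], [0,3], [0,4], [0,5], [1,2], [1,3], [1,4], [1,5], [2,3], [2,5], [3,5], [4,5]
  2-simplices (6): [0,1,3], [0,3,5], [0,4,5], [1,2,3], [1,2,5], [1,4,5]

giving chain groups C_0 ≅ Z^6, C_1 ≅ Z^12, C_2 ≅ Z^6.

∂_1: C_1 → C_0 is given by ∂[p,q] = [q] − [p].
The resulting 6×12 matrix has rank 5, and its Smith normal form has invariant factors (1,1,1,1,1).

∂_2: C_2 → C_1 sends each 2-simplex [p,q,r] to [q,r] − [p,r] + [p,q]. For instance
  ∂[1,2,5] = [2,5] − [1,5] + [1,2],
  ∂[0,4,5] = [4,5] − [0,5] + [0,4].
This gives a 12×6 integer matrix of rank 6; reducing to Smith normal form yields diagonal entries (1,1,1,1,1,1).

Now H_k = ker ∂_k / im ∂_{k+1}, so:

  H_0: rank C_0 − rank ∂_1 = 6 − 5 = 1, and the invariant factors of ∂_1 are all 1, so H_0 ≅ Z.
  H_1: rank ker ∂_1 − rank ∂_2 = (12 − 5) − 6 = 1, and the invariant factors of ∂_2 are all 1, so H_1 ≅ Z.
  H_2: rank ker ∂_2 − rank ∂_3 = (6 − 6) − 0 = 0, and there is no ∂_3, so H_2 ≅ 0.

(K is a triangulation of the cylinder S^1 x I.)

H_0 ≅ Z,  H_1 ≅ Z,  H_2 = 0.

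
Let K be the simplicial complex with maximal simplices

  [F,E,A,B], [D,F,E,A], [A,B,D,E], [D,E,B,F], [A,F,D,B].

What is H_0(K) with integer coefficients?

H_0 ≅ Z.

K has 5 vertices, 10 edges, 10 triangles, 5 3-simplices.
rank ∂_0 = 0, rank ∂_1 = 4 ⇒ b_0 = 5 − 0 − 4 = 1; all invariant factors of ∂_1 are 1 so no torsion. So H_0 ≅ Z.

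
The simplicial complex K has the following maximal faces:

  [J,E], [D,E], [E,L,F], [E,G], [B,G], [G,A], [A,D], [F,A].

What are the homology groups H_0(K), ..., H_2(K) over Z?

H_0 ≅ Z,  H_1 ≅ Z^2,  H_2 = 0.

We work with the vertex ordering A < B < D < E < F < G < J < L. The simplices of K, each written with vertices in increasing order, are:

  0-simplices (8): A, B, D, E, F, G, J, L
  1-simplices (10): AD, AF, AG, BG, DE, EF, EG, EJ, EL, FL
  2-simplices (1): EFL

giving chain groups C_0 ≅ Z^8, C_1 ≅ Z^10, C_2 ≅ Z^1.

The boundary map ∂_1: C_1 → C_0 sends each edge [p,q] (with p < q) to q − p.
The 8×10 boundary matrix has rank 7 and Smith normal form diag(1,1,1,1,1,1,1).

∂_2: C_2 → C_1 sends each 2-simplex [p,q,r] to [q,r] − [p,r] + [p,q]. For instance
  ∂EFL = FL − EL + EF.
This gives a 10×1 integer matrix of rank 1; reducing to Smith normal form yields diagonal entries (1).

Reading off H_k = ker ∂_k / im ∂_{k+1}:

  H_0: rank C_0 − rank ∂_1 = 8 − 7 = 1, and the invariant factors of ∂_1 are all 1, so H_0 ≅ Z.
  H_1: rank ker ∂_1 − rank ∂_2 = (10 − 7) − 1 = 2, and the invariant factors of ∂_2 are all 1, so H_1 ≅ Z^2.
  H_2: rank ker ∂_2 − rank ∂_3 = (1 − 1) − 0 = 0, and there is no ∂_3, so H_2 ≅ 0.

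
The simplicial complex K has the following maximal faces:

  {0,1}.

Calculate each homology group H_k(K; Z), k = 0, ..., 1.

H_0 ≅ Z,  H_1 = 0.

K has 2 vertices, 1 edge.
rank ∂_0 = 0, rank ∂_1 = 1 ⇒ b_0 = 2 − 0 − 1 = 1; all invariant factors of ∂_1 are 1 so no torsion. So H_0 = Z.
rank ∂_1 = 1, rank ∂_2 = 0 ⇒ b_1 = 1 − 1 − 0 = 0. So H_1 = 0.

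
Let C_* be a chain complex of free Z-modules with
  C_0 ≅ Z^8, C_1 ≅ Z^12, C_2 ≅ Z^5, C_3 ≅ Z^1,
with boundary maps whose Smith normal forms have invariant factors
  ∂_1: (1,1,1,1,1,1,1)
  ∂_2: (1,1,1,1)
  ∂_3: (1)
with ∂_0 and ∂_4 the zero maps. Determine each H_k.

H_0: b_0 = 8 − 0 − 7 = 1; torsion from ∂_1 factors > 1: none. So H_0 ≅ Z.
H_1: b_1 = 12 − 7 − 4 = 1; torsion from ∂_2 factors > 1: none. So H_1 ≅ Z.
H_2: b_2 = 5 − 4 − 1 = 0; torsion from ∂_3 factors > 1: none. So H_2 ≅ 0.
H_3: b_3 = 1 − 1 − 0 = 0; torsion from ∂_4 factors > 1: none. So H_3 ≅ 0.

H_0 ≅ Z,  H_1 ≅ Z,  H_2 = 0,  H_3 = 0.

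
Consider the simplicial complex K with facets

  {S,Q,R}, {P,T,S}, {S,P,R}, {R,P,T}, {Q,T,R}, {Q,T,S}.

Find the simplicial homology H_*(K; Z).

H_0 ≅ Z,  H_1 = 0,  H_2 ≅ Z.

K has 5 vertices, 9 edges, 6 triangles.
rank ∂_0 = 0, rank ∂_1 = 4 ⇒ b_0 = 5 − 0 − 4 = 1; all invariant factors of ∂_1 are 1 so no torsion. So H_0 ≅ Z.
rank ∂_1 = 4, rank ∂_2 = 5 ⇒ b_1 = 9 − 4 − 5 = 0; all invariant factors of ∂_2 are 1 so no torsion. So H_1 ≅ 0.
rank ∂_2 = 5, rank ∂_3 = 0 ⇒ b_2 = 6 − 5 − 0 = 1. So H_2 ≅ Z.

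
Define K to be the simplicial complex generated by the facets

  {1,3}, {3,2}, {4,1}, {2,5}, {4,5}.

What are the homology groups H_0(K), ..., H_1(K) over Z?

H_0 ≅ Z,  H_1 ≅ Z.

Fix the vertex order 1 < 2 < 3 < 4 < 5 and write every simplex with vertices in increasing order. Then dim K = 1 and the simplices of K are:

  0-simplices (5): [1], [2], [3], [4], [5]
  1-simplices (5): [1,3], [1,4], [2,3], [2,5], [4,5]

so the chain groups are C_0 ≅ Z^5, C_1 ≅ Z^5.

Boundary ∂_1: C_1 → C_0 maps an edge to its endpoints' difference, ∂[p,q] = q − p. For instance
  ∂[2,3] = [3] − [2].
The 5×5 boundary matrix has rank 4 and Smith normal form diag(1,1,1,1).

Now H_k = ker ∂_k / im ∂_{k+1}, so:

  H_0: rank C_0 − rank ∂_1 = 5 − 4 = 1, and the invariant factors of ∂_1 are all 1, so H_0 = Z.
  H_1: rank ker ∂_1 − rank ∂_2 = (5 − 4) − 0 = 1, and there is no ∂_2, so H_1 = Z.

As a check, the Euler characteristic is 5 − 5 = 0, which agrees with 1 − 1 = 0.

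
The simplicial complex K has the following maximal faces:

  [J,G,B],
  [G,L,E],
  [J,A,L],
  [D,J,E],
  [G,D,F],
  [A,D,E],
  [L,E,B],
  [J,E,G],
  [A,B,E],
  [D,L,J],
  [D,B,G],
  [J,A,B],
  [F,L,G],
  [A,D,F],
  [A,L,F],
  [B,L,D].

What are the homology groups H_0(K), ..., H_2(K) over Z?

We work with the vertex ordering A < B < D < E < F < G < J < L. The simplices of K, each written with vertices in increasing order, are:

  0-simplices (8): A, B, D, E, F, G, J, L
  1-simplices (24): AB, AD, AE, AF, AJ, AL, BD, BE, BG, BJ, BL, DE, DF, DG, DJ, DL, EG, EJ, EL, FG, FL, GJ, GL, JL
  2-simplices (16): ABE, ABJ, ADE, ADF, AFL, AJL, BDG, BDL, BEL, BGJ, DEJ, DFG, DJL, EGJ, EGL, FGL

Hence C_0 ≅ Z^8, C_1 ≅ Z^24, C_2 ≅ Z^16.

Boundary ∂_1: C_1 → C_0 is given by ∂[p,q] = [q] − [p]. For instance
  ∂BE = E − B.
As a 8×24 matrix over Z this has rank 7, with invariant factors (1,1,1,1,1,1,1).

The boundary map ∂_2: C_2 → C_1 acts by ∂[p,q,r] = [q,r] − [p,r] + [p,q]. For instance
  ∂DFG = FG − DG + DF,
  ∂ABJ = BJ − AJ + AB.
The 24×16 boundary matrix has rank 15 and Smith normal form diag(1,1,1,1,1,1,1,1,1,1,1,1,1,1,1).

Now H_k = ker ∂_k / im ∂_{k+1}, so:

  H_0: rank C_0 − rank ∂_1 = 8 − 7 = 1, and the invariant factors of ∂_1 are all 1, so H_0 ≅ Z.
  H_1: rank ker ∂_1 − rank ∂_2 = (24 − 7) − 15 = 2, and the invariant factors of ∂_2 are all 1, so H_1 ≅ Z^2.
  H_2: rank ker ∂_2 − rank ∂_3 = (16 − 15) − 0 = 1, and there is no ∂_3, so H_2 ≅ Z.

As a check, the Euler characteristic is 8 − 24 + 16 = 0, which agrees with 1 − 2 + 1 = 0.

H_0 ≅ Z,  H_1 ≅ Z^2,  H_2 ≅ Z.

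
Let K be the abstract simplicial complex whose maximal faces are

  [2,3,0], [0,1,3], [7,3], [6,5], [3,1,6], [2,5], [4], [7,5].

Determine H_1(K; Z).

Take the total order 0 < 1 < 2 < 3 < 4 < 5 < 6 < 7 on the vertex set. Then K (dimension 2) consists of the simplices:

  0-simplices (8): [0], [1], [2], [3], [4], [5], [6], [7]
  1-simplices (11): [0,1], [0,2], [0,3], [1,3], [1,6], [2,3], [2,5], [3,6], [3,7], [5,6], [5,7]
  2-simplices (3): [0,1,3], [0,2,3], [1,3,6]

so the chain groups are C_0 ≅ Z^8, C_1 ≅ Z^11, C_2 ≅ Z^3.

Boundary ∂_1: C_1 → C_0 sends each edge [p,q] (with p < q) to q − p. For instance
  ∂[3,6] = [6] − [3].
The resulting 8×11 matrix has rank 6, and its Smith normal form has invariant factors (1,1,1,1,1,1).

The boundary map ∂_2: C_2 → C_1 maps a triangle to the signed sum of its edges. For instance
  ∂[0,1,3] = [1,3] − [0,3] + [0,1],
  ∂[1,3,6] = [3,6] − [1,6] + [1,3].
As a 11×3 matrix over Z this has rank 3, with invariant factors (1,1,1).

Now H_k = ker ∂_k / im ∂_{k+1}, so:

  H_1: rank ker ∂_1 − rank ∂_2 = (11 − 6) − 3 = 2, and the invariant factors of ∂_2 are all 1, so H_1 ≅ Z^2.

H_1 = Z^2.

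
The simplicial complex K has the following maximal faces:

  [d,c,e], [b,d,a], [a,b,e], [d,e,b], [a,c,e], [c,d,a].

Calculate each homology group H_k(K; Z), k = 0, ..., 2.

Order the vertices as a < b < c < d < e. Listing each simplex with vertices in this order, K has dimension 2 with simplices:

  0-simplices (5): a, b, c, d, e
  1-simplices (9): ab, ac, ad, ae, bd, be, cd, ce, de
  2-simplices (6): abd, abe, acd, ace, bde, cde

so the chain groups are C_0 ≅ Z^5, C_1 ≅ Z^9, C_2 ≅ Z^6.

The boundary map ∂_1: C_1 → C_0 is given by ∂[p,q] = [q] − [p].
As a 5×9 matrix over Z this has rank 4, with invariant factors (1,1,1,1).

∂_2: C_2 → C_1 acts by ∂[p,q,r] = [q,r] − [p,r] + [p,q]. For instance
  ∂bde = de − be + bd,
  ∂acd = cd − ad + ac.
As a 9×6 matrix over Z this has rank 5, with invariant factors (1,1,1,1,1).

Computing H_k = (kernel of ∂_k) / (image of ∂_{k+1}):

  H_0: rank C_0 − rank ∂_1 = 5 − 4 = 1, and the invariant factors of ∂_1 are all 1, so H_0 = Z.
  H_1: rank ker ∂_1 − rank ∂_2 = (9 − 4) − 5 = 0, and the invariant factors of ∂_2 are all 1, so H_1 = 0.
  H_2: rank ker ∂_2 − rank ∂_3 = (6 − 5) − 0 = 1, and there is no ∂_3, so H_2 = Z.

H_0 ≅ Z,  H_1 = 0,  H_2 ≅ Z.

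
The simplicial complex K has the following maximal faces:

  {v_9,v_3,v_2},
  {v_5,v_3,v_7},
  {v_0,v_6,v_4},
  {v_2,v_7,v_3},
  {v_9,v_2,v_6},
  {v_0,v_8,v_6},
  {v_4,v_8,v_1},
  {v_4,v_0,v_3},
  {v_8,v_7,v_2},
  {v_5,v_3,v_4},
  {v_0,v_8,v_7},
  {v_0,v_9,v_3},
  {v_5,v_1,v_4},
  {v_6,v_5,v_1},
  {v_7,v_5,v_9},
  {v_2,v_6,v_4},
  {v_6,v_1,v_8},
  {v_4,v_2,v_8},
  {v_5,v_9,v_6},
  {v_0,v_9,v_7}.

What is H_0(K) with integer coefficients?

H_0 ≅ Z.

Take the total order v_0 < v_1 < v_2 < v_3 < v_4 < v_5 < v_6 < v_7 < v_8 < v_9 on the vertex set. Then K (dimension 2) consists of the simplices:

  0-simplices (10): [v_0], [v_1], [v_2], [v_3], [v_4], [v_5], [v_6], [v_7], [v_8], [v_9]
  1-simplices (30): (30 of them)
  2-simplices (20): (20 of them)

Hence C_0 ≅ Z^10, C_1 ≅ Z^30, C_2 ≅ Z^20.

The boundary map ∂_1: C_1 → C_0 maps an edge to its endpoints' difference, ∂[p,q] = q − p. For instance
  ∂[v_4,v_6] = [v_6] − [v_4].
This gives a 10×30 integer matrix of rank 9; reducing to Smith normal form yields diagonal entries (1,1,1,1,1,1,1,1,1).

The boundary map ∂_2: C_2 → C_1 maps a triangle to the signed sum of its edges. For instance
  ∂[v_0,v_7,v_8] = [v_7,v_8] − [v_0,v_8] + [v_0,v_7],
  ∂[v_3,v_4,v_5] = [v_4,v_5] − [v_3,v_5] + [v_3,v_4].
This gives a 30×20 integer matrix of rank 20; reducing to Smith normal form yields diagonal entries (1,1,1,1,1,1,1,1,1,1,1,1,1,1,1,1,1,1,1,2).

Reading off H_k = ker ∂_k / im ∂_{k+1}:

  H_0: rank C_0 − rank ∂_1 = 10 − 9 = 1, and the invariant factors of ∂_1 are all 1, so H_0 ≅ Z.

(K is a triangulation of the Klein bottle.)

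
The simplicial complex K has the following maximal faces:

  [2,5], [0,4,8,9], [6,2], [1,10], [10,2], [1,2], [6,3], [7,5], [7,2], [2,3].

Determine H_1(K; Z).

H_1 ≅ Z^3.

We work with the vertex ordering 0 < 1 < 2 < 3 < 4 < 5 < 6 < 7 < 8 < 9 < 10. The simplices of K, each written with vertices in increasing order, are:

  0-simplices (11): [0], [1], [2], [3], [4], [5], [6], [7], [8], [9], [10]
  1-simplices (15): [0,4], [0,8], [0,9], [1,2], [1,10], [2,3], [2,5], [2,6], [2,7], [2,10], [3,6], [4,8], [4,9], [5,7], [8,9]
  2-simplices (4): [0,4,8], [0,4,9], [0,8,9], [4,8,9]
  3-simplices (1): [0,4,8,9]

Hence C_0 ≅ Z^11, C_1 ≅ Z^15, C_2 ≅ Z^4, C_3 ≅ Z^1.

∂_1: C_1 → C_0 sends each edge [p,q] (with p < q) to q − p. For instance
  ∂[1,2] = [2] − [1].
The 11×15 boundary matrix has rank 9 and Smith normal form diag(1,1,1,1,1,1,1,1,1).

Boundary ∂_2: C_2 → C_1 acts by ∂[p,q,r] = [q,r] − [p,r] + [p,q]. For instance
  ∂[0,8,9] = [8,9] − [0,9] + [0,8],
  ∂[4,8,9] = [8,9] − [4,9] + [4,8].
This gives a 15×4 integer matrix of rank 3; reducing to Smith normal form yields diagonal entries (1,1,1).

Boundary ∂_3: C_3 → C_2 sends each 3-simplex σ to the alternating sum Σ_i (−1)^i (σ with its i-th vertex removed). For instance
  ∂[0,4,8,9] = [4,8,9] − [0,8,9] + [0,4,9] − [0,4,8].
This gives a 4×1 integer matrix of rank 1; reducing to Smith normal form yields diagonal entries (1).

Now H_k = ker ∂_k / im ∂_{k+1}, so:

  H_1: rank ker ∂_1 − rank ∂_2 = (15 − 9) − 3 = 3, and the invariant factors of ∂_2 are all 1, so H_1 ≅ Z^3.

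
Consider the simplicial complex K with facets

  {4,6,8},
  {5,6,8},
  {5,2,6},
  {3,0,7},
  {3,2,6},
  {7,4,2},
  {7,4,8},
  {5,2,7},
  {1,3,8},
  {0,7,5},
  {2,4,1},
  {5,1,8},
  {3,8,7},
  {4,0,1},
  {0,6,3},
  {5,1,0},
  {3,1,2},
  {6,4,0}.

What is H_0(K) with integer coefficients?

Take the total order 0 < 1 < 2 < 3 < 4 < 5 < 6 < 7 < 8 on the vertex set. Then K (dimension 2) consists of the simplices:

  0-simplices (9): [0], [1], [2], [3], [4], [5], [6], [7], [8]
  1-simplices (27): (27 of them)
  2-simplices (18): [0,1,4], [0,1,5], [0,3,6], [0,3,7], [0,4,6], [0,5,7], [1,2,3], [1,2,4], [1,3,8], [1,5,8], [2,3,6], [2,4,7], [2,5,6], [2,5,7], [3,7,8], [4,6,8], [4,7,8], [5,6,8]

giving chain groups C_0 ≅ Z^9, C_1 ≅ Z^27, C_2 ≅ Z^18.

∂_1: C_1 → C_0 maps an edge to its endpoints' difference, ∂[p,q] = q − p. For instance
  ∂[1,8] = [8] − [1].
As a 9×27 matrix over Z this has rank 8, with invariant factors (1,1,1,1,1,1,1,1).

The boundary map ∂_2: C_2 → C_1 maps a triangle to the signed sum of its edges. For instance
  ∂[4,7,8] = [7,8] − [4,8] + [4,7],
  ∂[0,1,4] = [1,4] − [0,4] + [0,1].
This gives a 27×18 integer matrix of rank 17; reducing to Smith normal form yields diagonal entries (1,1,1,1,1,1,1,1,1,1,1,1,1,1,1,1,1).

Computing H_k = (kernel of ∂_k) / (image of ∂_{k+1}):

  H_0: rank C_0 − rank ∂_1 = 9 − 8 = 1, and the invariant factors of ∂_1 are all 1, so H_0 = Z.

(K is a triangulation of the torus T^2.)

H_0 = Z.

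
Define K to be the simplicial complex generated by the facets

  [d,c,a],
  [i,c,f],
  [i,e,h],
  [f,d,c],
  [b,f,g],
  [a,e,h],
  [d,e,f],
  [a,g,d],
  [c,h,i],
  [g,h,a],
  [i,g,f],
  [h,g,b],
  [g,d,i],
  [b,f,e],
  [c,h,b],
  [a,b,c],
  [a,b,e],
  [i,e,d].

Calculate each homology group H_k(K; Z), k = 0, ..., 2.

H_0 = Z,  H_1 = Z ⊕ Z/2,  H_2 = 0.

We work with the vertex ordering a < b < c < d < e < f < g < h < i. The simplices of K, each written with vertices in increasing order, are:

  0-simplices (9): a, b, c, d, e, f, g, h, i
  1-simplices (27): ab, ac, ad, ae, ag, ah, bc, be, bf, bg, bh, cd, cf, ch, ci, de, df, dg, di, ef, eh, ei, fg, fi, gh, gi, hi
  2-simplices (18): abc, abe, acd, adg, aeh, agh, bch, bef, bfg, bgh, cdf, cfi, chi, def, dei, dgi, ehi, fgi

so the chain groups are C_0 ≅ Z^9, C_1 ≅ Z^27, C_2 ≅ Z^18.

∂_1: C_1 → C_0 sends each edge [p,q] (with p < q) to q − p.
The resulting 9×27 matrix has rank 8, and its Smith normal form has invariant factors (1,1,1,1,1,1,1,1).

Boundary ∂_2: C_2 → C_1 maps a triangle to the signed sum of its edges. For instance
  ∂acd = cd − ad + ac,
  ∂bef = ef − bf + be.
This gives a 27×18 integer matrix of rank 18; reducing to Smith normal form yields diagonal entries (1,1,1,1,1,1,1,1,1,1,1,1,1,1,1,1,1,2).

Reading off H_k = ker ∂_k / im ∂_{k+1}:

  H_0: rank C_0 − rank ∂_1 = 9 − 8 = 1, and the invariant factors of ∂_1 are all 1, so H_0 = Z.
  H_1: rank ker ∂_1 − rank ∂_2 = (27 − 8) − 18 = 1, and ∂_2 has invariant factor 2 > 1, so H_1 = Z ⊕ Z/2.
  H_2: rank ker ∂_2 − rank ∂_3 = (18 − 18) − 0 = 0, and there is no ∂_3, so H_2 = 0.

As a check, the Euler characteristic is 9 − 27 + 18 = 0, which agrees with 1 − 1 + 0 = 0.
(K is a triangulation of the Klein bottle.)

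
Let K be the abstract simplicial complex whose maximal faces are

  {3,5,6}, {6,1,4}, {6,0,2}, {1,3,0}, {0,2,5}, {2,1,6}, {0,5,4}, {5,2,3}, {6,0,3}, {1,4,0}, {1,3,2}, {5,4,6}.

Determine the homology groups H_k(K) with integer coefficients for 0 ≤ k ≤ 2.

H_0 ≅ Z,  H_1 ≅ Z/2Z,  H_2 = 0.

Order the vertices as 0 < 1 < 2 < 3 < 4 < 5 < 6. Listing each simplex with vertices in this order, K has dimension 2 with simplices:

  0-simplices (7): [0], [1], [2], [3], [4], [5], [6]
  1-simplices (18): [0,1], [0,2], [0,3], [0,4], [0,5], [0,6], [1,2], [1,3], [1,4], [1,6], [2,3], [2,5], [2,6], [3,5], [3,6], [4,5], [4,6], [5,6]
  2-simplices (12): [0,1,3], [0,1,4], [0,2,5], [0,2,6], [0,3,6], [0,4,5], [1,2,3], [1,2,6], [1,4,6], [2,3,5], [3,5,6], [4,5,6]

giving chain groups C_0 ≅ Z^7, C_1 ≅ Z^18, C_2 ≅ Z^12.

Boundary ∂_1: C_1 → C_0 maps an edge to its endpoints' difference, ∂[p,q] = q − p. For instance
  ∂[2,5] = [5] − [2].
This gives a 7×18 integer matrix of rank 6; reducing to Smith normal form yields diagonal entries (1,1,1,1,1,1).

Boundary ∂_2: C_2 → C_1 sends each 2-simplex [p,q,r] to [q,r] − [p,r] + [p,q]. For instance
  ∂[3,5,6] = [5,6] − [3,6] + [3,5],
  ∂[0,1,3] = [1,3] − [0,3] + [0,1].
The 18×12 boundary matrix has rank 12 and Smith normal form diag(1,1,1,1,1,1,1,1,1,1,1,2).

From H_k ≅ ker(∂_k) / im(∂_{k+1}) we obtain:

  H_0: rank C_0 − rank ∂_1 = 7 − 6 = 1, and the invariant factors of ∂_1 are all 1, so H_0 = Z.
  H_1: rank ker ∂_1 − rank ∂_2 = (18 − 6) − 12 = 0, and ∂_2 has invariant factor 2 > 1, so H_1 = Z/2Z.
  H_2: rank ker ∂_2 − rank ∂_3 = (12 − 12) − 0 = 0, and there is no ∂_3, so H_2 = 0.

(K is a triangulation of the real projective plane RP^2.)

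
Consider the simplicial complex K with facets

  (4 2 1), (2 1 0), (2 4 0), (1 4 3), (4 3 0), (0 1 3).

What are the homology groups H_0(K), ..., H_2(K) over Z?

K has 5 vertices, 9 edges, 6 triangles.
rank ∂_0 = 0, rank ∂_1 = 4 ⇒ b_0 = 5 − 0 − 4 = 1; all invariant factors of ∂_1 are 1 so no torsion. So H_0 ≅ Z.
rank ∂_1 = 4, rank ∂_2 = 5 ⇒ b_1 = 9 − 4 − 5 = 0; all invariant factors of ∂_2 are 1 so no torsion. So H_1 ≅ 0.
rank ∂_2 = 5, rank ∂_3 = 0 ⇒ b_2 = 6 − 5 − 0 = 1. So H_2 ≅ Z.

H_0 ≅ Z,  H_1 = 0,  H_2 ≅ Z.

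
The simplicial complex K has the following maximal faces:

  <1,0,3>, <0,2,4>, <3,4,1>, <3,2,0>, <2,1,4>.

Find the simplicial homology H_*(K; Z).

Fix the vertex order 0 < 1 < 2 < 3 < 4 and write every simplex with vertices in increasing order. Then dim K = 2 and the simplices of K are:

  0-simplices (5): [0], [1], [2], [3], [4]
  1-simplices (10): [0,1], [0,2], [0,3], [0,4], [1,2], [1,3], [1,4], [2,3], [2,4], [3,4]
  2-simplices (5): [0,1,3], [0,2,3], [0,2,4], [1,2,4], [1,3,4]

Hence C_0 ≅ Z^5, C_1 ≅ Z^10, C_2 ≅ Z^5.

The boundary map ∂_1: C_1 → C_0 maps an edge to its endpoints' difference, ∂[p,q] = q − p. For instance
  ∂[2,3] = [3] − [2].
As a 5×10 matrix over Z this has rank 4, with invariant factors (1,1,1,1).

∂_2: C_2 → C_1 maps a triangle to the signed sum of its edges. For instance
  ∂[0,2,3] = [2,3] − [0,3] + [0,2],
  ∂[1,2,4] = [2,4] − [1,4] + [1,2].
As a 10×5 matrix over Z this has rank 5, with invariant factors (1,1,1,1,1).

Reading off H_k = ker ∂_k / im ∂_{k+1}:

  H_0: rank C_0 − rank ∂_1 = 5 − 4 = 1, and the invariant factors of ∂_1 are all 1, so H_0 = Z.
  H_1: rank ker ∂_1 − rank ∂_2 = (10 − 4) − 5 = 1, and the invariant factors of ∂_2 are all 1, so H_1 = Z.
  H_2: rank ker ∂_2 − rank ∂_3 = (5 − 5) − 0 = 0, and there is no ∂_3, so H_2 = 0.

As a check, the Euler characteristic is 5 − 10 + 5 = 0, which agrees with 1 − 1 + 0 = 0.

H_0 ≅ Z,  H_1 ≅ Z,  H_2 = 0.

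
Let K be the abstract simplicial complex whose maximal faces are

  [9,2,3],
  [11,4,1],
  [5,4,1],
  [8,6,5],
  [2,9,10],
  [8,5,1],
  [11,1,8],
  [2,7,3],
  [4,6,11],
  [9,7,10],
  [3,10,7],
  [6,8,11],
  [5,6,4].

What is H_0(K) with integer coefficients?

Fix the vertex order 1 < 2 < 3 < 4 < 5 < 6 < 7 < 8 < 9 < 10 < 11 and write every simplex with vertices in increasing order. Then dim K = 2 and the simplices of K are:

  0-simplices (11): [1], [2], [3], [4], [5], [6], [7], [8], [9], [10], [11]
  1-simplices (22): [1,4], [1,5], [1,8], [1,11], [2,3], [2,7], [2,9], [2,10], [3,7], [3,9], [3,10], [4,5], [4,6], [4,11], [5,6], [5,8], [6,8], [6,11], [7,9], [7,10], [8,11], [9,10]
  2-simplices (13): [1,4,5], [1,4,11], [1,5,8], [1,8,11], [2,3,7], [2,3,9], [2,9,10], [3,7,10], [4,5,6], [4,6,11], [5,6,8], [6,8,11], [7,9,10]

Hence C_0 ≅ Z^11, C_1 ≅ Z^22, C_2 ≅ Z^13.

The boundary map ∂_1: C_1 → C_0 sends each edge [p,q] (with p < q) to q − p. For instance
  ∂[4,5] = [5] − [4].
The 11×22 boundary matrix has rank 9 and Smith normal form diag(1,1,1,1,1,1,1,1,1).

Boundary ∂_2: C_2 → C_1 maps a triangle to the signed sum of its edges. For instance
  ∂[2,3,7] = [3,7] − [2,7] + [2,3],
  ∂[1,5,8] = [5,8] − [1,8] + [1,5].
As a 22×13 matrix over Z this has rank 12, with invariant factors (1,1,1,1,1,1,1,1,1,1,1,1).

Reading off H_k = ker ∂_k / im ∂_{k+1}:

  H_0: rank C_0 − rank ∂_1 = 11 − 9 = 2, and the invariant factors of ∂_1 are all 1, so H_0 = Z^2.

(K is a triangulation of the disjoint union of the Möbius band and the 2-sphere S^2.)

H_0 ≅ Z^2.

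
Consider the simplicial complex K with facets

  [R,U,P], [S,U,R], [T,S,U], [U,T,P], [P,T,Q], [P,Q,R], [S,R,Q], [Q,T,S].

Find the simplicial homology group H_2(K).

K has 6 vertices, 12 edges, 8 triangles.
rank ∂_2 = 7, rank ∂_3 = 0 ⇒ b_2 = 8 − 7 − 0 = 1. So H_2 ≅ Z.

H_2 = Z.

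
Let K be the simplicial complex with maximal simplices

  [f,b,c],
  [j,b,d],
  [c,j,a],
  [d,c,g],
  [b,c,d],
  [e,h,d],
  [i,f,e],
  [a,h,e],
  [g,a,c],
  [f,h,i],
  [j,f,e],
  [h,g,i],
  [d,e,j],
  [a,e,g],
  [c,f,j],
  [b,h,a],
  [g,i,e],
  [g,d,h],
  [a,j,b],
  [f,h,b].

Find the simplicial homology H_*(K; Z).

H_0 ≅ Z,  H_1 ≅ Z ⊕ Z/2,  H_2 = 0.

We work with the vertex ordering a < b < c < d < e < f < g < h < i < j. The simplices of K, each written with vertices in increasing order, are:

  0-simplices (10): a, b, c, d, e, f, g, h, i, j
  1-simplices (30): ab, ac, ae, ag, ah, aj, bc, bd, bf, bh, bj, cd, cf, cg, cj, de, dg, dh, dj, ef, eg, eh, ei, ej, fh, fi, fj, gh, gi, hi
  2-simplices (20): abh, abj, acg, acj, aeg, aeh, bcd, bcf, bdj, bfh, cdg, cfj, deh, dej, dgh, efi, efj, egi, fhi, ghi

Hence C_0 ≅ Z^10, C_1 ≅ Z^30, C_2 ≅ Z^20.

∂_1: C_1 → C_0 sends each edge [p,q] (with p < q) to q − p. For instance
  ∂cj = j − c.
The resulting 10×30 matrix has rank 9, and its Smith normal form has invariant factors (1,1,1,1,1,1,1,1,1).

∂_2: C_2 → C_1 maps a triangle to the signed sum of its edges. For instance
  ∂dgh = gh − dh + dg,
  ∂bdj = dj − bj + bd.
This gives a 30×20 integer matrix of rank 20; reducing to Smith normal form yields diagonal entries (1,1,1,1,1,1,1,1,1,1,1,1,1,1,1,1,1,1,1,2).

Computing H_k = (kernel of ∂_k) / (image of ∂_{k+1}):

  H_0: rank C_0 − rank ∂_1 = 10 − 9 = 1, and the invariant factors of ∂_1 are all 1, so H_0 ≅ Z.
  H_1: rank ker ∂_1 − rank ∂_2 = (30 − 9) − 20 = 1, and ∂_2 has invariant factor 2 > 1, so H_1 ≅ Z ⊕ Z/2.
  H_2: rank ker ∂_2 − rank ∂_3 = (20 − 20) − 0 = 0, and there is no ∂_3, so H_2 ≅ 0.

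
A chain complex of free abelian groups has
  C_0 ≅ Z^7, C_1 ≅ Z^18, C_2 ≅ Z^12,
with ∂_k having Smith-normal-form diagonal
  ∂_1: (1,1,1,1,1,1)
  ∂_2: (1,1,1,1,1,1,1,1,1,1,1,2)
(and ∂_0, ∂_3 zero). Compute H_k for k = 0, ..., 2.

H_0 = Z,  H_1 = Z/2Z,  H_2 = 0.

H_0: b_0 = 7 − 0 − 6 = 1; torsion from ∂_1 factors > 1: none. So H_0 = Z.
H_1: b_1 = 18 − 6 − 12 = 0; torsion from ∂_2 factors > 1: [2]. So H_1 = Z/2Z.
H_2: b_2 = 12 − 12 − 0 = 0; torsion from ∂_3 factors > 1: none. So H_2 = 0.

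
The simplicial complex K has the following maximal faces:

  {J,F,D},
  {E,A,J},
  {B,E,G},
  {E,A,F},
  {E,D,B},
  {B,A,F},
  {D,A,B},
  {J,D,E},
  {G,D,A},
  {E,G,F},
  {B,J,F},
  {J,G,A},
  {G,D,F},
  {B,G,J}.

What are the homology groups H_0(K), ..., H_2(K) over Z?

H_0 ≅ Z,  H_1 ≅ Z^2,  H_2 ≅ Z.

Fix the vertex order A < B < D < E < F < G < J and write every simplex with vertices in increasing order. Then dim K = 2 and the simplices of K are:

  0-simplices (7): A, B, D, E, F, G, J
  1-simplices (21): AB, AD, AE, AF, AG, AJ, BD, BE, BF, BG, BJ, DE, DF, DG, DJ, EF, EG, EJ, FG, FJ, GJ
  2-simplices (14): ABD, ABF, ADG, AEF, AEJ, AGJ, BDE, BEG, BFJ, BGJ, DEJ, DFG, DFJ, EFG

giving chain groups C_0 ≅ Z^7, C_1 ≅ Z^21, C_2 ≅ Z^14.

Boundary ∂_1: C_1 → C_0 maps an edge to its endpoints' difference, ∂[p,q] = q − p.
The 7×21 boundary matrix has rank 6 and Smith normal form diag(1,1,1,1,1,1).

Boundary ∂_2: C_2 → C_1 sends each 2-simplex [p,q,r] to [q,r] − [p,r] + [p,q]. For instance
  ∂ABF = BF − AF + AB,
  ∂AGJ = GJ − AJ + AG.
The 21×14 boundary matrix has rank 13 and Smith normal form diag(1,1,1,1,1,1,1,1,1,1,1,1,1).

From H_k ≅ ker(∂_k) / im(∂_{k+1}) we obtain:

  H_0: rank C_0 − rank ∂_1 = 7 − 6 = 1, and the invariant factors of ∂_1 are all 1, so H_0 ≅ Z.
  H_1: rank ker ∂_1 − rank ∂_2 = (21 − 6) − 13 = 2, and the invariant factors of ∂_2 are all 1, so H_1 ≅ Z^2.
  H_2: rank ker ∂_2 − rank ∂_3 = (14 − 13) − 0 = 1, and there is no ∂_3, so H_2 ≅ Z.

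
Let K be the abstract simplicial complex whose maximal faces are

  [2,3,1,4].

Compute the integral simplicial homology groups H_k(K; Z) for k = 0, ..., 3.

H_0 = Z,  H_1 = 0,  H_2 = 0,  H_3 = 0.

Order the vertices as 1 < 2 < 3 < 4. Listing each simplex with vertices in this order, K has dimension 3 with simplices:

  0-simplices (4): [1], [2], [3], [4]
  1-simplices (6): [1,2], [1,3], [1,4], [2,3], [2,4], [3,4]
  2-simplices (4): [1,2,3], [1,2,4], [1,3,4], [2,3,4]
  3-simplices (1): [1,2,3,4]

so the chain groups are C_0 ≅ Z^4, C_1 ≅ Z^6, C_2 ≅ Z^4, C_3 ≅ Z^1.

Boundary ∂_1: C_1 → C_0 is given by ∂[p,q] = [q] − [p]. For instance
  ∂[3,4] = [4] − [3].
The resulting 4×6 matrix has rank 3, and its Smith normal form has invariant factors (1,1,1).

The boundary map ∂_2: C_2 → C_1 acts by ∂[p,q,r] = [q,r] − [p,r] + [p,q]. For instance
  ∂[2,3,4] = [3,4] − [2,4] + [2,3],
  ∂[1,2,3] = [2,3] − [1,3] + [1,2].
This gives a 6×4 integer matrix of rank 3; reducing to Smith normal form yields diagonal entries (1,1,1).

The boundary map ∂_3: C_3 → C_2 sends each 3-simplex σ to the alternating sum Σ_i (−1)^i (σ with its i-th vertex removed). For instance
  ∂[1,2,3,4] = [2,3,4] − [1,3,4] + [1,2,4] − [1,2,3].
As a 4×1 matrix over Z this has rank 1, with invariant factors (1).

Computing H_k = (kernel of ∂_k) / (image of ∂_{k+1}):

  H_0: rank C_0 − rank ∂_1 = 4 − 3 = 1, and the invariant factors of ∂_1 are all 1, so H_0 ≅ Z.
  H_1: rank ker ∂_1 − rank ∂_2 = (6 − 3) − 3 = 0, and the invariant factors of ∂_2 are all 1, so H_1 ≅ 0.
  H_2: rank ker ∂_2 − rank ∂_3 = (4 − 3) − 1 = 0, and the invariant factors of ∂_3 are all 1, so H_2 ≅ 0.
  H_3: rank ker ∂_3 − rank ∂_4 = (1 − 1) − 0 = 0, and there is no ∂_4, so H_3 ≅ 0.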